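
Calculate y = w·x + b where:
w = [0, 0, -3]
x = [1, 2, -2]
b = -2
y = 4

y = (0)(1) + (0)(2) + (-3)(-2) + -2 = 4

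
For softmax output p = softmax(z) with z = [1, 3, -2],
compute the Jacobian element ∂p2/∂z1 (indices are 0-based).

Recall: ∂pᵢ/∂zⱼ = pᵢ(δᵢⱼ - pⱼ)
∂p2/∂z1 = -0.005166

p = softmax(z) = [0.1185, 0.8756, 0.0059]
p2 = 0.0059, p1 = 0.8756

∂p2/∂z1 = -p2 × p1 = -0.0059 × 0.8756 = -0.005166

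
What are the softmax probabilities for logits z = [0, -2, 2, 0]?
p = [0.105, 0.0142, 0.7758, 0.105]

exp(z) = [1, 0.1353, 7.389, 1]
Sum = 9.524
p = [0.105, 0.0142, 0.7758, 0.105]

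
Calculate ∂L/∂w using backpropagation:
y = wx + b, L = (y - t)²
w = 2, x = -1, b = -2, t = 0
∂L/∂w = 8

y = wx + b = (2)(-1) + -2 = -4
∂L/∂y = 2(y - t) = 2(-4 - 0) = -8
∂y/∂w = x = -1
∂L/∂w = ∂L/∂y · ∂y/∂w = -8 × -1 = 8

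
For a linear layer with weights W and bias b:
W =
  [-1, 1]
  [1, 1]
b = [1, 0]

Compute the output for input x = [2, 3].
y = [2, 5]

Wx = [-1×2 + 1×3, 1×2 + 1×3]
   = [1, 5]
y = Wx + b = [1 + 1, 5 + 0] = [2, 5]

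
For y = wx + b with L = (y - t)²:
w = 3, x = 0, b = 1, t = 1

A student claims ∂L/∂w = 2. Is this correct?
Incorrect

y = (3)(0) + 1 = 1
∂L/∂y = 2(y - t) = 2(1 - 1) = 0
∂y/∂w = x = 0
∂L/∂w = 0 × 0 = 0

Claimed value: 2
Incorrect: The correct gradient is 0.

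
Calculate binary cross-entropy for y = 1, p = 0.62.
L = 0.478

L = -1·log(0.62) - 0·log(0.38) = -log(0.62) = 0.478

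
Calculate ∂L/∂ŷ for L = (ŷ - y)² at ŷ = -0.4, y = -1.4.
∂L/∂ŷ = 2.0

∂L/∂ŷ = 2(ŷ - y) = 2(-0.4 - -1.4) = 2(1.0) = 2.0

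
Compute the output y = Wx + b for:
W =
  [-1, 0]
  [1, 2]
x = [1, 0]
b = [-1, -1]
y = [-2, 0]

Wx = [-1×1 + 0×0, 1×1 + 2×0]
   = [-1, 1]
y = Wx + b = [-1 + -1, 1 + -1] = [-2, 0]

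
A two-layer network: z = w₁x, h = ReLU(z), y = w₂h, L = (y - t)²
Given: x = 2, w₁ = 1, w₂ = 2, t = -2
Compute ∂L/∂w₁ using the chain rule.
∂L/∂w₁ = 48

Forward pass:
z = w₁x = 1×2 = 2
h = ReLU(2) = 2
y = w₂h = 2×2 = 4

Backward pass:
∂L/∂y = 2(y - t) = 2(4 - -2) = 12
∂y/∂h = w₂ = 2
∂h/∂z = 1 (ReLU derivative)
∂z/∂w₁ = x = 2

∂L/∂w₁ = 12 × 2 × 1 × 2 = 48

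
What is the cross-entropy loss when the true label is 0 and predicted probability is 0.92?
L = 2.526

L = -0·log(0.92) - 1·log(0.08) = -log(0.08) = 2.526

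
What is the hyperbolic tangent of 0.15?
0.1489

tanh(0.15) = (e^(0.15) - e^(-0.15))/(e^(0.15) + e^(-0.15)) = 0.1489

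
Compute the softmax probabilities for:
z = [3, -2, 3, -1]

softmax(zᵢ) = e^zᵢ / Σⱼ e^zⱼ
p = [0.4938, 0.0033, 0.4938, 0.009]

exp(z) = [20.09, 0.1353, 20.09, 0.3679]
Sum = 40.67
p = [0.4938, 0.0033, 0.4938, 0.009]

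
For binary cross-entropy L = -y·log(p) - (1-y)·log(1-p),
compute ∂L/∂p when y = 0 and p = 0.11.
∂L/∂p = 1.124

∂L/∂p = -y/p + (1-y)/(1-p) = 0 + 1/0.89 = 1.124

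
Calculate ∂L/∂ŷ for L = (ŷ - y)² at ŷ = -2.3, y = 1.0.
∂L/∂ŷ = -6.6

∂L/∂ŷ = 2(ŷ - y) = 2(-2.3 - 1.0) = 2(-3.3) = -6.6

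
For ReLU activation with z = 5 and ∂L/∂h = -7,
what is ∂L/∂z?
∂L/∂z = -7

h = ReLU(5) = 5
Since z > 0: ∂h/∂z = 1
∂L/∂z = ∂L/∂h · ∂h/∂z = -7 × 1 = -7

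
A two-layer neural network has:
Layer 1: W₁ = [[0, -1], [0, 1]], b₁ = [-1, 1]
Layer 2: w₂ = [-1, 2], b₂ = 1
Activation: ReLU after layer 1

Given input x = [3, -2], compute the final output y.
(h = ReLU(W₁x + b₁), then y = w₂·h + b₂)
y = 0

Layer 1 pre-activation: z₁ = [1, -1]
After ReLU: h = [1, 0]
Layer 2 output: y = -1×1 + 2×0 + 1 = 0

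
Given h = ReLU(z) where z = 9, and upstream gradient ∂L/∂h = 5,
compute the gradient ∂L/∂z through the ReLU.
∂L/∂z = 5

h = ReLU(9) = 9
Since z > 0: ∂h/∂z = 1
∂L/∂z = ∂L/∂h · ∂h/∂z = 5 × 1 = 5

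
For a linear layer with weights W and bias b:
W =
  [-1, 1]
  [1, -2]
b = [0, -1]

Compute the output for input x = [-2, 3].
y = [5, -9]

Wx = [-1×-2 + 1×3, 1×-2 + -2×3]
   = [5, -8]
y = Wx + b = [5 + 0, -8 + -1] = [5, -9]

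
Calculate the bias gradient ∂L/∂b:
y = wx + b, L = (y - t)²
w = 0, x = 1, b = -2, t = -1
∂L/∂b = -2

y = wx + b = (0)(1) + -2 = -2
∂L/∂y = 2(y - t) = 2(-2 - -1) = -2
∂y/∂b = 1
∂L/∂b = ∂L/∂y · ∂y/∂b = -2 × 1 = -2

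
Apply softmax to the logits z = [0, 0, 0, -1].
p = [0.2969, 0.2969, 0.2969, 0.1092]

exp(z) = [1, 1, 1, 0.3679]
Sum = 3.368
p = [0.2969, 0.2969, 0.2969, 0.1092]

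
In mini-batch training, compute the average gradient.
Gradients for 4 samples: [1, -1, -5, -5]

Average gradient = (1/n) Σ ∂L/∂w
Average gradient = -2.5

Average = (1/4)(1 + -1 + -5 + -5) = -10/4 = -2.5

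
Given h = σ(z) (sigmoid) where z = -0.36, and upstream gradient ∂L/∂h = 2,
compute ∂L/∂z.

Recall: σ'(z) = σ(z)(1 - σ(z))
∂L/∂z = 0.4841

σ(-0.36) = 0.411
σ'(-0.36) = σ(-0.36)(1 - σ(-0.36)) = 0.411 × 0.589 = 0.2421
∂L/∂z = ∂L/∂h · σ'(z) = 2 × 0.2421 = 0.4841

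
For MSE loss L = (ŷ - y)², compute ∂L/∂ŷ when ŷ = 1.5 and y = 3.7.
∂L/∂ŷ = -4.4

∂L/∂ŷ = 2(ŷ - y) = 2(1.5 - 3.7) = 2(-2.2) = -4.4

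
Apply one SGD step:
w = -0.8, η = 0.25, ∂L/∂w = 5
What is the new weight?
w_new = -2.05

w_new = w - η·∂L/∂w = -0.8 - 0.25×(5) = -0.8 - (1.25) = -2.05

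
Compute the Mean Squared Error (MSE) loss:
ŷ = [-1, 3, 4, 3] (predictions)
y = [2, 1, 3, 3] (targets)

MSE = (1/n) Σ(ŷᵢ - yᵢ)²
MSE = 3.5

MSE = (1/4)((-1-2)² + (3-1)² + (4-3)² + (3-3)²) = (1/4)(9 + 4 + 1 + 0) = 3.5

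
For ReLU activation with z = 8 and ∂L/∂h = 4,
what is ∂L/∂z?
∂L/∂z = 4

h = ReLU(8) = 8
Since z > 0: ∂h/∂z = 1
∂L/∂z = ∂L/∂h · ∂h/∂z = 4 × 1 = 4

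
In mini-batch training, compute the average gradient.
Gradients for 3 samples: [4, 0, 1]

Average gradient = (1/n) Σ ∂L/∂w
Average gradient = 1.667

Average = (1/3)(4 + 0 + 1) = 5/3 = 1.667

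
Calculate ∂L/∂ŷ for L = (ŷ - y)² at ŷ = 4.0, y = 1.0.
∂L/∂ŷ = 6.0

∂L/∂ŷ = 2(ŷ - y) = 2(4.0 - 1.0) = 2(3.0) = 6.0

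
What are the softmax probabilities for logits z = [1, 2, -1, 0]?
p = [0.2369, 0.6439, 0.0321, 0.0871]

exp(z) = [2.718, 7.389, 0.3679, 1]
Sum = 11.48
p = [0.2369, 0.6439, 0.0321, 0.0871]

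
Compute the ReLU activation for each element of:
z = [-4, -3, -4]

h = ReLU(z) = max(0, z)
h = [0, 0, 0]

ReLU applied element-wise: max(0,-4)=0, max(0,-3)=0, max(0,-4)=0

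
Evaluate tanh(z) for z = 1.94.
0.9595

tanh(1.94) = (e^(1.94) - e^(-1.94))/(e^(1.94) + e^(-1.94)) = 0.9595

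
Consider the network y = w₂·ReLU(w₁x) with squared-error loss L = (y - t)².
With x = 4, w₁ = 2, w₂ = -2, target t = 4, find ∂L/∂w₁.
∂L/∂w₁ = 320

Forward pass:
z = w₁x = 2×4 = 8
h = ReLU(8) = 8
y = w₂h = -2×8 = -16

Backward pass:
∂L/∂y = 2(y - t) = 2(-16 - 4) = -40
∂y/∂h = w₂ = -2
∂h/∂z = 1 (ReLU derivative)
∂z/∂w₁ = x = 4

∂L/∂w₁ = -40 × -2 × 1 × 4 = 320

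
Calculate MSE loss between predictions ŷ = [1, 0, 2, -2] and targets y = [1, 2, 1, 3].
MSE = 7.5

MSE = (1/4)((1-1)² + (0-2)² + (2-1)² + (-2-3)²) = (1/4)(0 + 4 + 1 + 25) = 7.5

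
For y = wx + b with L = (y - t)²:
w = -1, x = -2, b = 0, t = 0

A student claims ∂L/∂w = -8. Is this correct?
Correct

y = (-1)(-2) + 0 = 2
∂L/∂y = 2(y - t) = 2(2 - 0) = 4
∂y/∂w = x = -2
∂L/∂w = 4 × -2 = -8

Claimed value: -8
Correct: The correct gradient is -8.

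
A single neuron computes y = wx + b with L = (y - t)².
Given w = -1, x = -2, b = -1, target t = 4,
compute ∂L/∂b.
∂L/∂b = -6

y = wx + b = (-1)(-2) + -1 = 1
∂L/∂y = 2(y - t) = 2(1 - 4) = -6
∂y/∂b = 1
∂L/∂b = ∂L/∂y · ∂y/∂b = -6 × 1 = -6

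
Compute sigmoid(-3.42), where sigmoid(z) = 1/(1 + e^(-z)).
0.03168

sigmoid(-3.42) = 1/(1 + e^(3.42)) = 1/(1 + 30.57) = 0.03168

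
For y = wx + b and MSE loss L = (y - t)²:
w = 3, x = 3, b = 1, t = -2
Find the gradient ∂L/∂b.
∂L/∂b = 24

y = wx + b = (3)(3) + 1 = 10
∂L/∂y = 2(y - t) = 2(10 - -2) = 24
∂y/∂b = 1
∂L/∂b = ∂L/∂y · ∂y/∂b = 24 × 1 = 24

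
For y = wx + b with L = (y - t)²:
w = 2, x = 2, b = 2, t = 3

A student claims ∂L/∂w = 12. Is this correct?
Correct

y = (2)(2) + 2 = 6
∂L/∂y = 2(y - t) = 2(6 - 3) = 6
∂y/∂w = x = 2
∂L/∂w = 6 × 2 = 12

Claimed value: 12
Correct: The correct gradient is 12.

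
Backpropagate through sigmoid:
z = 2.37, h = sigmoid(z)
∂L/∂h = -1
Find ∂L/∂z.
∂L/∂z = -0.07818

σ(2.37) = 0.9145
σ'(2.37) = σ(2.37)(1 - σ(2.37)) = 0.9145 × 0.08549 = 0.07818
∂L/∂z = ∂L/∂h · σ'(z) = -1 × 0.07818 = -0.07818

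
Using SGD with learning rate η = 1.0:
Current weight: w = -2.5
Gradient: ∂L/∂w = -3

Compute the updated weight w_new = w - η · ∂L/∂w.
w_new = 0.5

w_new = w - η·∂L/∂w = -2.5 - 1.0×(-3) = -2.5 - (-3) = 0.5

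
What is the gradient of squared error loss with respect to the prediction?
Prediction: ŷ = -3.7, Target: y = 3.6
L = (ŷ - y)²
∂L/∂ŷ = -14.6

∂L/∂ŷ = 2(ŷ - y) = 2(-3.7 - 3.6) = 2(-7.3) = -14.6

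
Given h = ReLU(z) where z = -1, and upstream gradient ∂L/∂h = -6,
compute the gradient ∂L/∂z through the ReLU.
∂L/∂z = 0

h = ReLU(-1) = 0
Since z < 0: ∂h/∂z = 0
∂L/∂z = ∂L/∂h · ∂h/∂z = -6 × 0 = 0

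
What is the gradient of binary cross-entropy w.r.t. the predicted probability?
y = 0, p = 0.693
∂L/∂p = 3.257

∂L/∂p = -y/p + (1-y)/(1-p) = 0 + 1/0.307 = 3.257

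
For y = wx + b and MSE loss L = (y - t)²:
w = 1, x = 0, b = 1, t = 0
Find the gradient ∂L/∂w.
∂L/∂w = 0

y = wx + b = (1)(0) + 1 = 1
∂L/∂y = 2(y - t) = 2(1 - 0) = 2
∂y/∂w = x = 0
∂L/∂w = ∂L/∂y · ∂y/∂w = 2 × 0 = 0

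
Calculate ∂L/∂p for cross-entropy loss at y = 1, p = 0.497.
∂L/∂p = -2.012

∂L/∂p = -y/p + (1-y)/(1-p) = -1/0.497 + 0 = -2.012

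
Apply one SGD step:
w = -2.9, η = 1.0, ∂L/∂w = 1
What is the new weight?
w_new = -3.9

w_new = w - η·∂L/∂w = -2.9 - 1.0×(1) = -2.9 - (1) = -3.9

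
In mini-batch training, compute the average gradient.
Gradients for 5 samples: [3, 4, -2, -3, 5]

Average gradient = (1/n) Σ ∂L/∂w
Average gradient = 1.4

Average = (1/5)(3 + 4 + -2 + -3 + 5) = 7/5 = 1.4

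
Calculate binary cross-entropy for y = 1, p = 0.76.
L = 0.2744

L = -1·log(0.76) - 0·log(0.24) = -log(0.76) = 0.2744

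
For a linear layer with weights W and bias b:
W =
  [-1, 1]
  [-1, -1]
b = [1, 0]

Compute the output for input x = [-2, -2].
y = [1, 4]

Wx = [-1×-2 + 1×-2, -1×-2 + -1×-2]
   = [0, 4]
y = Wx + b = [0 + 1, 4 + 0] = [1, 4]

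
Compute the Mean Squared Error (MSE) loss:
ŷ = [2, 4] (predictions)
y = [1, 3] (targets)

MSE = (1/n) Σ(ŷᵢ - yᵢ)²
MSE = 1

MSE = (1/2)((2-1)² + (4-3)²) = (1/2)(1 + 1) = 1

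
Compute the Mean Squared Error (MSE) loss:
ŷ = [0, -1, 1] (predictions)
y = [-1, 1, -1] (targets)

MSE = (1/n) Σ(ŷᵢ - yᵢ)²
MSE = 3

MSE = (1/3)((0--1)² + (-1-1)² + (1--1)²) = (1/3)(1 + 4 + 4) = 3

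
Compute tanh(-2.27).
-0.9789

tanh(-2.27) = (e^(-2.27) - e^(2.27))/(e^(-2.27) + e^(2.27)) = -0.9789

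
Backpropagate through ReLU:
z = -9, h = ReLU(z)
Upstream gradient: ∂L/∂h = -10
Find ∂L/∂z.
∂L/∂z = 0

h = ReLU(-9) = 0
Since z < 0: ∂h/∂z = 0
∂L/∂z = ∂L/∂h · ∂h/∂z = -10 × 0 = 0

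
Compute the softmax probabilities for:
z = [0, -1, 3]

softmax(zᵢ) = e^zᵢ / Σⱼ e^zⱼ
p = [0.0466, 0.0171, 0.9362]

exp(z) = [1, 0.3679, 20.09]
Sum = 21.45
p = [0.0466, 0.0171, 0.9362]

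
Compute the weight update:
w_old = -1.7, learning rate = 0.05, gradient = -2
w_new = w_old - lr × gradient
w_new = -1.6

w_new = w - η·∂L/∂w = -1.7 - 0.05×(-2) = -1.7 - (-0.1) = -1.6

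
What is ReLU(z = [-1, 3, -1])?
h = [0, 3, 0]

ReLU applied element-wise: max(0,-1)=0, max(0,3)=3, max(0,-1)=0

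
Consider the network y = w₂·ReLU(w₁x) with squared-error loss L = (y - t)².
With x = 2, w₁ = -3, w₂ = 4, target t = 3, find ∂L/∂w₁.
∂L/∂w₁ = 0

Forward pass:
z = w₁x = -3×2 = -6
h = ReLU(-6) = 0
y = w₂h = 4×0 = 0

Backward pass:
∂L/∂y = 2(y - t) = 2(0 - 3) = -6
∂y/∂h = w₂ = 4
∂h/∂z = 0 (ReLU derivative)
∂z/∂w₁ = x = 2

∂L/∂w₁ = -6 × 4 × 0 × 2 = 0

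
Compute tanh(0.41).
0.3885

tanh(0.41) = (e^(0.41) - e^(-0.41))/(e^(0.41) + e^(-0.41)) = 0.3885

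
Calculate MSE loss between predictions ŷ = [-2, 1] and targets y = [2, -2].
MSE = 12.5

MSE = (1/2)((-2-2)² + (1--2)²) = (1/2)(16 + 9) = 12.5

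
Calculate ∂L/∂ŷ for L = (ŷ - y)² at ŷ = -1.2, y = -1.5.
∂L/∂ŷ = 0.6

∂L/∂ŷ = 2(ŷ - y) = 2(-1.2 - -1.5) = 2(0.3) = 0.6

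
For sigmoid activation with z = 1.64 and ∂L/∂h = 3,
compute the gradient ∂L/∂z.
∂L/∂z = 0.4082

σ(1.64) = 0.8375
σ'(1.64) = σ(1.64)(1 - σ(1.64)) = 0.8375 × 0.1625 = 0.1361
∂L/∂z = ∂L/∂h · σ'(z) = 3 × 0.1361 = 0.4082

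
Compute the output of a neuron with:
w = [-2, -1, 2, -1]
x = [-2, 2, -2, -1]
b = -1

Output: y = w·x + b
y = -2

y = (-2)(-2) + (-1)(2) + (2)(-2) + (-1)(-1) + -1 = -2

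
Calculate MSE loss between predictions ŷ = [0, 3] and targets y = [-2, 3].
MSE = 2

MSE = (1/2)((0--2)² + (3-3)²) = (1/2)(4 + 0) = 2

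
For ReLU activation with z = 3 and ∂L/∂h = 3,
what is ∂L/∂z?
∂L/∂z = 3

h = ReLU(3) = 3
Since z > 0: ∂h/∂z = 1
∂L/∂z = ∂L/∂h · ∂h/∂z = 3 × 1 = 3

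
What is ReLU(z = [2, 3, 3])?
h = [2, 3, 3]

ReLU applied element-wise: max(0,2)=2, max(0,3)=3, max(0,3)=3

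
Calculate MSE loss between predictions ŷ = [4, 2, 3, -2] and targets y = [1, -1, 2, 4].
MSE = 13.75

MSE = (1/4)((4-1)² + (2--1)² + (3-2)² + (-2-4)²) = (1/4)(9 + 9 + 1 + 36) = 13.75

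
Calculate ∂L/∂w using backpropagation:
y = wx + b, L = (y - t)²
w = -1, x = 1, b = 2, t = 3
∂L/∂w = -4

y = wx + b = (-1)(1) + 2 = 1
∂L/∂y = 2(y - t) = 2(1 - 3) = -4
∂y/∂w = x = 1
∂L/∂w = ∂L/∂y · ∂y/∂w = -4 × 1 = -4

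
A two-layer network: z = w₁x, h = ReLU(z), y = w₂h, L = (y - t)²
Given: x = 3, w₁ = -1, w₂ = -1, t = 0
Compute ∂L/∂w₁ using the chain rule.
∂L/∂w₁ = 0

Forward pass:
z = w₁x = -1×3 = -3
h = ReLU(-3) = 0
y = w₂h = -1×0 = 0

Backward pass:
∂L/∂y = 2(y - t) = 2(0 - 0) = 0
∂y/∂h = w₂ = -1
∂h/∂z = 0 (ReLU derivative)
∂z/∂w₁ = x = 3

∂L/∂w₁ = 0 × -1 × 0 × 3 = 0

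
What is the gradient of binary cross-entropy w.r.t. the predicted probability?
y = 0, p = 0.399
∂L/∂p = 1.664

∂L/∂p = -y/p + (1-y)/(1-p) = 0 + 1/0.601 = 1.664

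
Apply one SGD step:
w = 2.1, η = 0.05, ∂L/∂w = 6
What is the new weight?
w_new = 1.8

w_new = w - η·∂L/∂w = 2.1 - 0.05×(6) = 2.1 - (0.3) = 1.8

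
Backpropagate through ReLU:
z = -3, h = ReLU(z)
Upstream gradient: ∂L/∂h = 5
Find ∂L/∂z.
∂L/∂z = 0

h = ReLU(-3) = 0
Since z < 0: ∂h/∂z = 0
∂L/∂z = ∂L/∂h · ∂h/∂z = 5 × 0 = 0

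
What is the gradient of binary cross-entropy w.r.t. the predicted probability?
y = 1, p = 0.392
∂L/∂p = -2.551

∂L/∂p = -y/p + (1-y)/(1-p) = -1/0.392 + 0 = -2.551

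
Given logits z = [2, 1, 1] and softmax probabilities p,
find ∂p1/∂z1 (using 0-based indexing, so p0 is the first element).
∂p1/∂z1 = 0.167

p = softmax(z) = [0.5761, 0.2119, 0.2119]
p1 = 0.2119

∂p1/∂z1 = p1(1 - p1) = 0.2119 × (1 - 0.2119) = 0.167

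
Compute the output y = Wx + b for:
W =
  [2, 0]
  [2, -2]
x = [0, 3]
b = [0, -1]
y = [0, -7]

Wx = [2×0 + 0×3, 2×0 + -2×3]
   = [0, -6]
y = Wx + b = [0 + 0, -6 + -1] = [0, -7]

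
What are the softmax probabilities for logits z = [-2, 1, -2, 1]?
p = [0.0237, 0.4763, 0.0237, 0.4763]

exp(z) = [0.1353, 2.718, 0.1353, 2.718]
Sum = 5.707
p = [0.0237, 0.4763, 0.0237, 0.4763]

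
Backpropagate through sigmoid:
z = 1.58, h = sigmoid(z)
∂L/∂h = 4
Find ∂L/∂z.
∂L/∂z = 0.5665

σ(1.58) = 0.8292
σ'(1.58) = σ(1.58)(1 - σ(1.58)) = 0.8292 × 0.1708 = 0.1416
∂L/∂z = ∂L/∂h · σ'(z) = 4 × 0.1416 = 0.5665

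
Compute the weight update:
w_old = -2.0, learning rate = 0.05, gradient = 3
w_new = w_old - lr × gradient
w_new = -2.15

w_new = w - η·∂L/∂w = -2.0 - 0.05×(3) = -2.0 - (0.15) = -2.15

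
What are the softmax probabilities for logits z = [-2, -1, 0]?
p = [0.09, 0.2447, 0.6652]

exp(z) = [0.1353, 0.3679, 1]
Sum = 1.503
p = [0.09, 0.2447, 0.6652]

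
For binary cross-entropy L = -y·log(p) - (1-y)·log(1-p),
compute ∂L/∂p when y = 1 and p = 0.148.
∂L/∂p = -6.757

∂L/∂p = -y/p + (1-y)/(1-p) = -1/0.148 + 0 = -6.757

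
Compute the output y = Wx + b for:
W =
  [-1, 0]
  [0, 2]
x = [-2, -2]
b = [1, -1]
y = [3, -5]

Wx = [-1×-2 + 0×-2, 0×-2 + 2×-2]
   = [2, -4]
y = Wx + b = [2 + 1, -4 + -1] = [3, -5]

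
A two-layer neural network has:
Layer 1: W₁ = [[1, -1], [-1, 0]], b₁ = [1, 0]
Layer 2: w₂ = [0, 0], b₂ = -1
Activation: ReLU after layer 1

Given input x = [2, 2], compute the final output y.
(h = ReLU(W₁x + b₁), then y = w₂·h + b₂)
y = -1

Layer 1 pre-activation: z₁ = [1, -2]
After ReLU: h = [1, 0]
Layer 2 output: y = 0×1 + 0×0 + -1 = -1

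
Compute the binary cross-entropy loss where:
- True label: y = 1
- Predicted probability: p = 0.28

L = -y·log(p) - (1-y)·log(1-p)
L = 1.273

L = -1·log(0.28) - 0·log(0.72) = -log(0.28) = 1.273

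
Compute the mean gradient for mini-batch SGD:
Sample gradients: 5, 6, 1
Average gradient = 4

Average = (1/3)(5 + 6 + 1) = 12/3 = 4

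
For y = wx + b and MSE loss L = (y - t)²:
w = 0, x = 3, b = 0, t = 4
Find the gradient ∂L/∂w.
∂L/∂w = -24

y = wx + b = (0)(3) + 0 = 0
∂L/∂y = 2(y - t) = 2(0 - 4) = -8
∂y/∂w = x = 3
∂L/∂w = ∂L/∂y · ∂y/∂w = -8 × 3 = -24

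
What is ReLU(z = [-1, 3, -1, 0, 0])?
h = [0, 3, 0, 0, 0]

ReLU applied element-wise: max(0,-1)=0, max(0,3)=3, max(0,-1)=0, max(0,0)=0, max(0,0)=0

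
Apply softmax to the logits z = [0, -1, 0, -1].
p = [0.3655, 0.1345, 0.3655, 0.1345]

exp(z) = [1, 0.3679, 1, 0.3679]
Sum = 2.736
p = [0.3655, 0.1345, 0.3655, 0.1345]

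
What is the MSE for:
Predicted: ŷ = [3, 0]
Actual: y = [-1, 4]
MSE = 16

MSE = (1/2)((3--1)² + (0-4)²) = (1/2)(16 + 16) = 16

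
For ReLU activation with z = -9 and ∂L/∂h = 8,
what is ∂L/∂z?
∂L/∂z = 0

h = ReLU(-9) = 0
Since z < 0: ∂h/∂z = 0
∂L/∂z = ∂L/∂h · ∂h/∂z = 8 × 0 = 0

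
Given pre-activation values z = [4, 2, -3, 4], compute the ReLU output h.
h = [4, 2, 0, 4]

ReLU applied element-wise: max(0,4)=4, max(0,2)=2, max(0,-3)=0, max(0,4)=4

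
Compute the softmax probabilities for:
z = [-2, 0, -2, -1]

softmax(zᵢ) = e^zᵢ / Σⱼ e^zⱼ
p = [0.0826, 0.6103, 0.0826, 0.2245]

exp(z) = [0.1353, 1, 0.1353, 0.3679]
Sum = 1.639
p = [0.0826, 0.6103, 0.0826, 0.2245]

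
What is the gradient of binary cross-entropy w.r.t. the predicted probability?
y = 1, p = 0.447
∂L/∂p = -2.237

∂L/∂p = -y/p + (1-y)/(1-p) = -1/0.447 + 0 = -2.237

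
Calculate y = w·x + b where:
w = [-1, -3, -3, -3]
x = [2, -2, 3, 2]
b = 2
y = -9

y = (-1)(2) + (-3)(-2) + (-3)(3) + (-3)(2) + 2 = -9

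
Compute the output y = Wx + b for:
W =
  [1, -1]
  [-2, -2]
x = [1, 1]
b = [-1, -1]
y = [-1, -5]

Wx = [1×1 + -1×1, -2×1 + -2×1]
   = [0, -4]
y = Wx + b = [0 + -1, -4 + -1] = [-1, -5]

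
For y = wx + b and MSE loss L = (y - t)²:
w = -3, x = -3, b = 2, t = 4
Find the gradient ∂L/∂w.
∂L/∂w = -42

y = wx + b = (-3)(-3) + 2 = 11
∂L/∂y = 2(y - t) = 2(11 - 4) = 14
∂y/∂w = x = -3
∂L/∂w = ∂L/∂y · ∂y/∂w = 14 × -3 = -42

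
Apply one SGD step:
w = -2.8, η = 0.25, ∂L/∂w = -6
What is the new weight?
w_new = -1.3

w_new = w - η·∂L/∂w = -2.8 - 0.25×(-6) = -2.8 - (-1.5) = -1.3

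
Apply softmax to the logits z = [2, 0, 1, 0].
p = [0.6103, 0.0826, 0.2245, 0.0826]

exp(z) = [7.389, 1, 2.718, 1]
Sum = 12.11
p = [0.6103, 0.0826, 0.2245, 0.0826]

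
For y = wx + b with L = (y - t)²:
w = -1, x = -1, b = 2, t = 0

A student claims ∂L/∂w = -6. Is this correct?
Correct

y = (-1)(-1) + 2 = 3
∂L/∂y = 2(y - t) = 2(3 - 0) = 6
∂y/∂w = x = -1
∂L/∂w = 6 × -1 = -6

Claimed value: -6
Correct: The correct gradient is -6.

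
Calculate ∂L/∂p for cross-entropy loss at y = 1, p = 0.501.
∂L/∂p = -1.996

∂L/∂p = -y/p + (1-y)/(1-p) = -1/0.501 + 0 = -1.996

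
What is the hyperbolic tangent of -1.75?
-0.9414

tanh(-1.75) = (e^(-1.75) - e^(1.75))/(e^(-1.75) + e^(1.75)) = -0.9414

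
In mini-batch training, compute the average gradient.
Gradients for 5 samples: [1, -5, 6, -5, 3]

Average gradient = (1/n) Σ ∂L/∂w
Average gradient = 0

Average = (1/5)(1 + -5 + 6 + -5 + 3) = 0/5 = 0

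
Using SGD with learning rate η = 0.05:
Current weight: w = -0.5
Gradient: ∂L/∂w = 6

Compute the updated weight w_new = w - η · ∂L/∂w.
w_new = -0.8

w_new = w - η·∂L/∂w = -0.5 - 0.05×(6) = -0.5 - (0.3) = -0.8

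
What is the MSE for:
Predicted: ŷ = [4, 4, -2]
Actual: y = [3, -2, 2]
MSE = 17.67

MSE = (1/3)((4-3)² + (4--2)² + (-2-2)²) = (1/3)(1 + 36 + 16) = 17.67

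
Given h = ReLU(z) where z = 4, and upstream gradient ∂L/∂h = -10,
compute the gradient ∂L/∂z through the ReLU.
∂L/∂z = -10

h = ReLU(4) = 4
Since z > 0: ∂h/∂z = 1
∂L/∂z = ∂L/∂h · ∂h/∂z = -10 × 1 = -10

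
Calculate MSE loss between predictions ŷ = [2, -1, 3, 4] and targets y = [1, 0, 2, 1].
MSE = 3

MSE = (1/4)((2-1)² + (-1-0)² + (3-2)² + (4-1)²) = (1/4)(1 + 1 + 1 + 9) = 3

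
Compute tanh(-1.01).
-0.7658

tanh(-1.01) = (e^(-1.01) - e^(1.01))/(e^(-1.01) + e^(1.01)) = -0.7658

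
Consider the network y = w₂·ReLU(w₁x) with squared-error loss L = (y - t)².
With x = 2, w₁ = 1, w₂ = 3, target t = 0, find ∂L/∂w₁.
∂L/∂w₁ = 72

Forward pass:
z = w₁x = 1×2 = 2
h = ReLU(2) = 2
y = w₂h = 3×2 = 6

Backward pass:
∂L/∂y = 2(y - t) = 2(6 - 0) = 12
∂y/∂h = w₂ = 3
∂h/∂z = 1 (ReLU derivative)
∂z/∂w₁ = x = 2

∂L/∂w₁ = 12 × 3 × 1 × 2 = 72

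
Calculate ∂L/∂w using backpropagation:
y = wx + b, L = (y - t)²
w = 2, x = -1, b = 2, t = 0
∂L/∂w = 0

y = wx + b = (2)(-1) + 2 = 0
∂L/∂y = 2(y - t) = 2(0 - 0) = 0
∂y/∂w = x = -1
∂L/∂w = ∂L/∂y · ∂y/∂w = 0 × -1 = 0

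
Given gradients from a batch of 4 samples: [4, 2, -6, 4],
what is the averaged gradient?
Average gradient = 1

Average = (1/4)(4 + 2 + -6 + 4) = 4/4 = 1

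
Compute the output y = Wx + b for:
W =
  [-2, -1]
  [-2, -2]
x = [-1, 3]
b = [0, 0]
y = [-1, -4]

Wx = [-2×-1 + -1×3, -2×-1 + -2×3]
   = [-1, -4]
y = Wx + b = [-1 + 0, -4 + 0] = [-1, -4]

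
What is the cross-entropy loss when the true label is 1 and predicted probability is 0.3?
L = 1.204

L = -1·log(0.3) - 0·log(0.7) = -log(0.3) = 1.204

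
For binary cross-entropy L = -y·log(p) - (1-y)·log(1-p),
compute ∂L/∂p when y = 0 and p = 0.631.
∂L/∂p = 2.71

∂L/∂p = -y/p + (1-y)/(1-p) = 0 + 1/0.369 = 2.71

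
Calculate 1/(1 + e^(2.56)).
0.07176

sigmoid(-2.56) = 1/(1 + e^(2.56)) = 1/(1 + 12.94) = 0.07176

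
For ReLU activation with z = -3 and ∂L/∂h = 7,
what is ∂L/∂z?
∂L/∂z = 0

h = ReLU(-3) = 0
Since z < 0: ∂h/∂z = 0
∂L/∂z = ∂L/∂h · ∂h/∂z = 7 × 0 = 0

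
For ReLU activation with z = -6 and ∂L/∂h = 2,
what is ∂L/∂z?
∂L/∂z = 0

h = ReLU(-6) = 0
Since z < 0: ∂h/∂z = 0
∂L/∂z = ∂L/∂h · ∂h/∂z = 2 × 0 = 0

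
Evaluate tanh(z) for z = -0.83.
-0.6805

tanh(-0.83) = (e^(-0.83) - e^(0.83))/(e^(-0.83) + e^(0.83)) = -0.6805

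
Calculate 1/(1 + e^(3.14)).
0.04149

sigmoid(-3.14) = 1/(1 + e^(3.14)) = 1/(1 + 23.1) = 0.04149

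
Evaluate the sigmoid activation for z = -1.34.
0.2075

sigmoid(-1.34) = 1/(1 + e^(1.34)) = 1/(1 + 3.819) = 0.2075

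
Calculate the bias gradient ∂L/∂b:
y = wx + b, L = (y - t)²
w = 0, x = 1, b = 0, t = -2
∂L/∂b = 4

y = wx + b = (0)(1) + 0 = 0
∂L/∂y = 2(y - t) = 2(0 - -2) = 4
∂y/∂b = 1
∂L/∂b = ∂L/∂y · ∂y/∂b = 4 × 1 = 4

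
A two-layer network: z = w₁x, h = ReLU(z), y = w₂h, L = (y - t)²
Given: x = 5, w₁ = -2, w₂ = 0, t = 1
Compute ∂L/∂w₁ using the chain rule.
∂L/∂w₁ = 0

Forward pass:
z = w₁x = -2×5 = -10
h = ReLU(-10) = 0
y = w₂h = 0×0 = 0

Backward pass:
∂L/∂y = 2(y - t) = 2(0 - 1) = -2
∂y/∂h = w₂ = 0
∂h/∂z = 0 (ReLU derivative)
∂z/∂w₁ = x = 5

∂L/∂w₁ = -2 × 0 × 0 × 5 = 0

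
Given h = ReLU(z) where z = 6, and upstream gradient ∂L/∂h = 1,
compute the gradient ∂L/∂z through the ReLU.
∂L/∂z = 1

h = ReLU(6) = 6
Since z > 0: ∂h/∂z = 1
∂L/∂z = ∂L/∂h · ∂h/∂z = 1 × 1 = 1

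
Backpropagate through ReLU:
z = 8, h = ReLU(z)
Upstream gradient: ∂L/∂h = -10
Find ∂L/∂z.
∂L/∂z = -10

h = ReLU(8) = 8
Since z > 0: ∂h/∂z = 1
∂L/∂z = ∂L/∂h · ∂h/∂z = -10 × 1 = -10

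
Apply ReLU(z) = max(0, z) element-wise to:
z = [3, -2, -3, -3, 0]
h = [3, 0, 0, 0, 0]

ReLU applied element-wise: max(0,3)=3, max(0,-2)=0, max(0,-3)=0, max(0,-3)=0, max(0,0)=0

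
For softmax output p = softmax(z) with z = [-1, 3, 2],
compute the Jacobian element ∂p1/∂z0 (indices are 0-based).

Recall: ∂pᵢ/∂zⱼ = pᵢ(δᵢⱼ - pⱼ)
∂p1/∂z0 = -0.009532

p = softmax(z) = [0.01321, 0.7214, 0.2654]
p1 = 0.7214, p0 = 0.01321

∂p1/∂z0 = -p1 × p0 = -0.7214 × 0.01321 = -0.009532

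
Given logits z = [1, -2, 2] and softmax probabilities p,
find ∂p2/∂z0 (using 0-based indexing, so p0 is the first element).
∂p2/∂z0 = -0.1915

p = softmax(z) = [0.2654, 0.01321, 0.7214]
p2 = 0.7214, p0 = 0.2654

∂p2/∂z0 = -p2 × p0 = -0.7214 × 0.2654 = -0.1915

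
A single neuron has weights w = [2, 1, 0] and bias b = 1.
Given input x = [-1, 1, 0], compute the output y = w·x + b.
y = 0

y = (2)(-1) + (1)(1) + (0)(0) + 1 = 0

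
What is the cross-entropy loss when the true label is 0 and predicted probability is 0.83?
L = 1.772

L = -0·log(0.83) - 1·log(0.17) = -log(0.17) = 1.772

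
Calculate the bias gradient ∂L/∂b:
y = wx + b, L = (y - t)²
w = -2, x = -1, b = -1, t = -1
∂L/∂b = 4

y = wx + b = (-2)(-1) + -1 = 1
∂L/∂y = 2(y - t) = 2(1 - -1) = 4
∂y/∂b = 1
∂L/∂b = ∂L/∂y · ∂y/∂b = 4 × 1 = 4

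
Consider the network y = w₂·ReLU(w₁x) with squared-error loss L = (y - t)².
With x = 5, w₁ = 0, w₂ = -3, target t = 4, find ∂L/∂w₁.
∂L/∂w₁ = 0

Forward pass:
z = w₁x = 0×5 = 0
h = ReLU(0) = 0
y = w₂h = -3×0 = 0

Backward pass:
∂L/∂y = 2(y - t) = 2(0 - 4) = -8
∂y/∂h = w₂ = -3
∂h/∂z = 0 (ReLU derivative)
∂z/∂w₁ = x = 5

∂L/∂w₁ = -8 × -3 × 0 × 5 = 0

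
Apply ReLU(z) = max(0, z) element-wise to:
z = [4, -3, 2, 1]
h = [4, 0, 2, 1]

ReLU applied element-wise: max(0,4)=4, max(0,-3)=0, max(0,2)=2, max(0,1)=1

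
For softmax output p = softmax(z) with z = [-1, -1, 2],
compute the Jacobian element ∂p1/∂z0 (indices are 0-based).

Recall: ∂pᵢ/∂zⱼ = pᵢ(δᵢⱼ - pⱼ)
∂p1/∂z0 = -0.00205

p = softmax(z) = [0.04528, 0.04528, 0.9094]
p1 = 0.04528, p0 = 0.04528

∂p1/∂z0 = -p1 × p0 = -0.04528 × 0.04528 = -0.00205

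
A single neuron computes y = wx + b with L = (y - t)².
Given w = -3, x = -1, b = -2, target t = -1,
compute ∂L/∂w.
∂L/∂w = -4

y = wx + b = (-3)(-1) + -2 = 1
∂L/∂y = 2(y - t) = 2(1 - -1) = 4
∂y/∂w = x = -1
∂L/∂w = ∂L/∂y · ∂y/∂w = 4 × -1 = -4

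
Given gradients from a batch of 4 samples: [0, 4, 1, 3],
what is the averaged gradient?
Average gradient = 2

Average = (1/4)(0 + 4 + 1 + 3) = 8/4 = 2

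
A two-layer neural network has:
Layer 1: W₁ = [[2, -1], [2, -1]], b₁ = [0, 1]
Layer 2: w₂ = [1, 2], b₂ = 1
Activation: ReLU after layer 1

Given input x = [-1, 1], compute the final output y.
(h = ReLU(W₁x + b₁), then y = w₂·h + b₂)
y = 1

Layer 1 pre-activation: z₁ = [-3, -2]
After ReLU: h = [0, 0]
Layer 2 output: y = 1×0 + 2×0 + 1 = 1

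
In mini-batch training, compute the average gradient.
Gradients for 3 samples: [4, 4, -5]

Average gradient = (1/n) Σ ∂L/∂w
Average gradient = 1

Average = (1/3)(4 + 4 + -5) = 3/3 = 1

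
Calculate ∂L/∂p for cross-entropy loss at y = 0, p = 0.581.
∂L/∂p = 2.387

∂L/∂p = -y/p + (1-y)/(1-p) = 0 + 1/0.419 = 2.387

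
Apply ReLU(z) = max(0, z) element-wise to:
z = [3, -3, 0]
h = [3, 0, 0]

ReLU applied element-wise: max(0,3)=3, max(0,-3)=0, max(0,0)=0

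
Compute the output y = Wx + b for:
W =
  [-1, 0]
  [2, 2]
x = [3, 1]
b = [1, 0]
y = [-2, 8]

Wx = [-1×3 + 0×1, 2×3 + 2×1]
   = [-3, 8]
y = Wx + b = [-3 + 1, 8 + 0] = [-2, 8]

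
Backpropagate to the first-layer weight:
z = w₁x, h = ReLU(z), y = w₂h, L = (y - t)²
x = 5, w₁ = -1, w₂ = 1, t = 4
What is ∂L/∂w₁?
∂L/∂w₁ = 0

Forward pass:
z = w₁x = -1×5 = -5
h = ReLU(-5) = 0
y = w₂h = 1×0 = 0

Backward pass:
∂L/∂y = 2(y - t) = 2(0 - 4) = -8
∂y/∂h = w₂ = 1
∂h/∂z = 0 (ReLU derivative)
∂z/∂w₁ = x = 5

∂L/∂w₁ = -8 × 1 × 0 × 5 = 0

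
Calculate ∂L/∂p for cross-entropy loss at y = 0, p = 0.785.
∂L/∂p = 4.651

∂L/∂p = -y/p + (1-y)/(1-p) = 0 + 1/0.215 = 4.651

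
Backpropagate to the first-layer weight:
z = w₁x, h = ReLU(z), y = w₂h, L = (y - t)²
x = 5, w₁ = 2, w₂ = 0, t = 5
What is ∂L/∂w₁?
∂L/∂w₁ = 0

Forward pass:
z = w₁x = 2×5 = 10
h = ReLU(10) = 10
y = w₂h = 0×10 = 0

Backward pass:
∂L/∂y = 2(y - t) = 2(0 - 5) = -10
∂y/∂h = w₂ = 0
∂h/∂z = 1 (ReLU derivative)
∂z/∂w₁ = x = 5

∂L/∂w₁ = -10 × 0 × 1 × 5 = 0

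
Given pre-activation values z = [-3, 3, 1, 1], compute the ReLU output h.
h = [0, 3, 1, 1]

ReLU applied element-wise: max(0,-3)=0, max(0,3)=3, max(0,1)=1, max(0,1)=1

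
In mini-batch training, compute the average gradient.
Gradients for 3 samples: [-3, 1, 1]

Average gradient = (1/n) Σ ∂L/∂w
Average gradient = -0.3333

Average = (1/3)(-3 + 1 + 1) = -1/3 = -0.3333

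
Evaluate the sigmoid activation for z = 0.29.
0.572

sigmoid(0.29) = 1/(1 + e^(-0.29)) = 1/(1 + 0.7483) = 0.572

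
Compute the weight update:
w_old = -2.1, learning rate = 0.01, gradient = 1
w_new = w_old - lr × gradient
w_new = -2.11

w_new = w - η·∂L/∂w = -2.1 - 0.01×(1) = -2.1 - (0.01) = -2.11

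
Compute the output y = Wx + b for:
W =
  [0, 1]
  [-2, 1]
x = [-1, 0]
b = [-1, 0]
y = [-1, 2]

Wx = [0×-1 + 1×0, -2×-1 + 1×0]
   = [0, 2]
y = Wx + b = [0 + -1, 2 + 0] = [-1, 2]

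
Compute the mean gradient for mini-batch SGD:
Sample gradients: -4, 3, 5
Average gradient = 1.333

Average = (1/3)(-4 + 3 + 5) = 4/3 = 1.333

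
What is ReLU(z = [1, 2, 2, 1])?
h = [1, 2, 2, 1]

ReLU applied element-wise: max(0,1)=1, max(0,2)=2, max(0,2)=2, max(0,1)=1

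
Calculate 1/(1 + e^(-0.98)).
0.7271

sigmoid(0.98) = 1/(1 + e^(-0.98)) = 1/(1 + 0.3753) = 0.7271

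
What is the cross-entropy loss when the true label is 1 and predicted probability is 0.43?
L = 0.844

L = -1·log(0.43) - 0·log(0.57) = -log(0.43) = 0.844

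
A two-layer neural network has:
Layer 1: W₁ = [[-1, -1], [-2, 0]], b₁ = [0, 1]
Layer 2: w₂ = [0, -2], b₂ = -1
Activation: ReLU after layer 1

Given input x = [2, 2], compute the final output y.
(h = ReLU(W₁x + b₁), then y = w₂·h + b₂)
y = -1

Layer 1 pre-activation: z₁ = [-4, -3]
After ReLU: h = [0, 0]
Layer 2 output: y = 0×0 + -2×0 + -1 = -1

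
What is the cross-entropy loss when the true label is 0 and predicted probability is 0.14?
L = 0.1508

L = -0·log(0.14) - 1·log(0.86) = -log(0.86) = 0.1508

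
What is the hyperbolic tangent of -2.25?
-0.978

tanh(-2.25) = (e^(-2.25) - e^(2.25))/(e^(-2.25) + e^(2.25)) = -0.978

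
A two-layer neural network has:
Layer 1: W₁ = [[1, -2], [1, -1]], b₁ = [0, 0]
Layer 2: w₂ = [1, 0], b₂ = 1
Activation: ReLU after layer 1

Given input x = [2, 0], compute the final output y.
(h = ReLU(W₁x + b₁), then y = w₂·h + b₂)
y = 3

Layer 1 pre-activation: z₁ = [2, 2]
After ReLU: h = [2, 2]
Layer 2 output: y = 1×2 + 0×2 + 1 = 3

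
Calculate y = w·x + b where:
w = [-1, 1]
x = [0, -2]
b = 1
y = -1

y = (-1)(0) + (1)(-2) + 1 = -1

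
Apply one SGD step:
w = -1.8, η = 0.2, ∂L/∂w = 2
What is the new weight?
w_new = -2.2

w_new = w - η·∂L/∂w = -1.8 - 0.2×(2) = -1.8 - (0.4) = -2.2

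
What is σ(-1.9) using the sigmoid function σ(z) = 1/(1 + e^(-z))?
0.1301

sigmoid(-1.9) = 1/(1 + e^(1.9)) = 1/(1 + 6.686) = 0.1301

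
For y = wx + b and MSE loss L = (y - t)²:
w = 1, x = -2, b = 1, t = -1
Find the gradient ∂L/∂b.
∂L/∂b = 0

y = wx + b = (1)(-2) + 1 = -1
∂L/∂y = 2(y - t) = 2(-1 - -1) = 0
∂y/∂b = 1
∂L/∂b = ∂L/∂y · ∂y/∂b = 0 × 1 = 0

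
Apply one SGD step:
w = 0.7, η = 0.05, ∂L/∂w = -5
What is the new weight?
w_new = 0.95

w_new = w - η·∂L/∂w = 0.7 - 0.05×(-5) = 0.7 - (-0.25) = 0.95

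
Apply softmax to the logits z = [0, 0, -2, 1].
p = [0.206, 0.206, 0.0279, 0.5601]

exp(z) = [1, 1, 0.1353, 2.718]
Sum = 4.854
p = [0.206, 0.206, 0.0279, 0.5601]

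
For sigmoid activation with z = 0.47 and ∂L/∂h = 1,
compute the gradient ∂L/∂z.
∂L/∂z = 0.2367

σ(0.47) = 0.6154
σ'(0.47) = σ(0.47)(1 - σ(0.47)) = 0.6154 × 0.3846 = 0.2367
∂L/∂z = ∂L/∂h · σ'(z) = 1 × 0.2367 = 0.2367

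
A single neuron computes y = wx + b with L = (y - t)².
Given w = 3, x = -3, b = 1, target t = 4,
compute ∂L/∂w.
∂L/∂w = 72

y = wx + b = (3)(-3) + 1 = -8
∂L/∂y = 2(y - t) = 2(-8 - 4) = -24
∂y/∂w = x = -3
∂L/∂w = ∂L/∂y · ∂y/∂w = -24 × -3 = 72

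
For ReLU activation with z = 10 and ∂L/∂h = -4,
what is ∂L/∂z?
∂L/∂z = -4

h = ReLU(10) = 10
Since z > 0: ∂h/∂z = 1
∂L/∂z = ∂L/∂h · ∂h/∂z = -4 × 1 = -4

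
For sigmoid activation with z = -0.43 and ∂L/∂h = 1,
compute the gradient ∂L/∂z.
∂L/∂z = 0.2388

σ(-0.43) = 0.3941
σ'(-0.43) = σ(-0.43)(1 - σ(-0.43)) = 0.3941 × 0.6059 = 0.2388
∂L/∂z = ∂L/∂h · σ'(z) = 1 × 0.2388 = 0.2388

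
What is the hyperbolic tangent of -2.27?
-0.9789

tanh(-2.27) = (e^(-2.27) - e^(2.27))/(e^(-2.27) + e^(2.27)) = -0.9789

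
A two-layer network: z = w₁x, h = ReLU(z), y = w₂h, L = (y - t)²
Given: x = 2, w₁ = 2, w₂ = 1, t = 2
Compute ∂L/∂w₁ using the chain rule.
∂L/∂w₁ = 8

Forward pass:
z = w₁x = 2×2 = 4
h = ReLU(4) = 4
y = w₂h = 1×4 = 4

Backward pass:
∂L/∂y = 2(y - t) = 2(4 - 2) = 4
∂y/∂h = w₂ = 1
∂h/∂z = 1 (ReLU derivative)
∂z/∂w₁ = x = 2

∂L/∂w₁ = 4 × 1 × 1 × 2 = 8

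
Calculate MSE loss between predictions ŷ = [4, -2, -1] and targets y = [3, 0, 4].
MSE = 10

MSE = (1/3)((4-3)² + (-2-0)² + (-1-4)²) = (1/3)(1 + 4 + 25) = 10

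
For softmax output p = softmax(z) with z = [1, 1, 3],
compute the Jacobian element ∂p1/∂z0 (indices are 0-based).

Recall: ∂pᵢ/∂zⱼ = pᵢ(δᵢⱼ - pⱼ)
∂p1/∂z0 = -0.01134

p = softmax(z) = [0.1065, 0.1065, 0.787]
p1 = 0.1065, p0 = 0.1065

∂p1/∂z0 = -p1 × p0 = -0.1065 × 0.1065 = -0.01134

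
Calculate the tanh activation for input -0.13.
-0.1293

tanh(-0.13) = (e^(-0.13) - e^(0.13))/(e^(-0.13) + e^(0.13)) = -0.1293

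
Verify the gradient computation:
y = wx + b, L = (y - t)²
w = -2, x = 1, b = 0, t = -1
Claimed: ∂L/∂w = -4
Incorrect

y = (-2)(1) + 0 = -2
∂L/∂y = 2(y - t) = 2(-2 - -1) = -2
∂y/∂w = x = 1
∂L/∂w = -2 × 1 = -2

Claimed value: -4
Incorrect: The correct gradient is -2.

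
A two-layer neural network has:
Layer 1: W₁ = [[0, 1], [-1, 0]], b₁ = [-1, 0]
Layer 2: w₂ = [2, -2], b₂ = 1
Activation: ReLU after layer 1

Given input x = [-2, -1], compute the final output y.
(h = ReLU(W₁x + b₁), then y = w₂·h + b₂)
y = -3

Layer 1 pre-activation: z₁ = [-2, 2]
After ReLU: h = [0, 2]
Layer 2 output: y = 2×0 + -2×2 + 1 = -3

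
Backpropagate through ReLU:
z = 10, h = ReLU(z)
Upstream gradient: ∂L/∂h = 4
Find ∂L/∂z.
∂L/∂z = 4

h = ReLU(10) = 10
Since z > 0: ∂h/∂z = 1
∂L/∂z = ∂L/∂h · ∂h/∂z = 4 × 1 = 4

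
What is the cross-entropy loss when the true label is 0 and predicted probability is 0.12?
L = 0.1278

L = -0·log(0.12) - 1·log(0.88) = -log(0.88) = 0.1278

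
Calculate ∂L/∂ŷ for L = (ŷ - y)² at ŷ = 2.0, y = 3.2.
∂L/∂ŷ = -2.4

∂L/∂ŷ = 2(ŷ - y) = 2(2.0 - 3.2) = 2(-1.2) = -2.4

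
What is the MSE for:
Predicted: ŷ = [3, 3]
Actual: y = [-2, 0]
MSE = 17

MSE = (1/2)((3--2)² + (3-0)²) = (1/2)(25 + 9) = 17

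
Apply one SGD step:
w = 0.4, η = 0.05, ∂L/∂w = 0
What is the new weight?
w_new = 0.4

w_new = w - η·∂L/∂w = 0.4 - 0.05×(0) = 0.4 - (0) = 0.4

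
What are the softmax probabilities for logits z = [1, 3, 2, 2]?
p = [0.0723, 0.5344, 0.1966, 0.1966]

exp(z) = [2.718, 20.09, 7.389, 7.389]
Sum = 37.58
p = [0.0723, 0.5344, 0.1966, 0.1966]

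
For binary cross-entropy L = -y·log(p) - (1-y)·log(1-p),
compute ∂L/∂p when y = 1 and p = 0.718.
∂L/∂p = -1.393

∂L/∂p = -y/p + (1-y)/(1-p) = -1/0.718 + 0 = -1.393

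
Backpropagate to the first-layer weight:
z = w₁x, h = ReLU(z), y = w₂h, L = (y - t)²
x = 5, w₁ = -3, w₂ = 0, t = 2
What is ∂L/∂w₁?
∂L/∂w₁ = 0

Forward pass:
z = w₁x = -3×5 = -15
h = ReLU(-15) = 0
y = w₂h = 0×0 = 0

Backward pass:
∂L/∂y = 2(y - t) = 2(0 - 2) = -4
∂y/∂h = w₂ = 0
∂h/∂z = 0 (ReLU derivative)
∂z/∂w₁ = x = 5

∂L/∂w₁ = -4 × 0 × 0 × 5 = 0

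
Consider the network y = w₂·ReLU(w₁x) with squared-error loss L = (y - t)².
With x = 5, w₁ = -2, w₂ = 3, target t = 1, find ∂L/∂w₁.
∂L/∂w₁ = 0

Forward pass:
z = w₁x = -2×5 = -10
h = ReLU(-10) = 0
y = w₂h = 3×0 = 0

Backward pass:
∂L/∂y = 2(y - t) = 2(0 - 1) = -2
∂y/∂h = w₂ = 3
∂h/∂z = 0 (ReLU derivative)
∂z/∂w₁ = x = 5

∂L/∂w₁ = -2 × 3 × 0 × 5 = 0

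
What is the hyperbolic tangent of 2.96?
0.9946

tanh(2.96) = (e^(2.96) - e^(-2.96))/(e^(2.96) + e^(-2.96)) = 0.9946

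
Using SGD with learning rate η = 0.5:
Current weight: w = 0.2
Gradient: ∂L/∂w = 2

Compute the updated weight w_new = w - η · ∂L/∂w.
w_new = -0.8

w_new = w - η·∂L/∂w = 0.2 - 0.5×(2) = 0.2 - (1) = -0.8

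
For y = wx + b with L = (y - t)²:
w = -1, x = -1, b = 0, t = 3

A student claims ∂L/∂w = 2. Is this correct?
Incorrect

y = (-1)(-1) + 0 = 1
∂L/∂y = 2(y - t) = 2(1 - 3) = -4
∂y/∂w = x = -1
∂L/∂w = -4 × -1 = 4

Claimed value: 2
Incorrect: The correct gradient is 4.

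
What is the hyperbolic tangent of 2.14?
0.9727

tanh(2.14) = (e^(2.14) - e^(-2.14))/(e^(2.14) + e^(-2.14)) = 0.9727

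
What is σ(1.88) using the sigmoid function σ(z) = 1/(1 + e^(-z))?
0.8676

sigmoid(1.88) = 1/(1 + e^(-1.88)) = 1/(1 + 0.1526) = 0.8676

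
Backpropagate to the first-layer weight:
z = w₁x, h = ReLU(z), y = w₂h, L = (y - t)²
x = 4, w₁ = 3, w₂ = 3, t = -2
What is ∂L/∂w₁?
∂L/∂w₁ = 912

Forward pass:
z = w₁x = 3×4 = 12
h = ReLU(12) = 12
y = w₂h = 3×12 = 36

Backward pass:
∂L/∂y = 2(y - t) = 2(36 - -2) = 76
∂y/∂h = w₂ = 3
∂h/∂z = 1 (ReLU derivative)
∂z/∂w₁ = x = 4

∂L/∂w₁ = 76 × 3 × 1 × 4 = 912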